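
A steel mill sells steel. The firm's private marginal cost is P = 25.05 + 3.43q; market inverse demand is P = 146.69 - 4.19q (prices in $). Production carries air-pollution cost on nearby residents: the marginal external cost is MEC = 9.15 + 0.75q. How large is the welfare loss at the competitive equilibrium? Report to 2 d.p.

DWL = $26.65

Market equilibrium (private): 25.05 + 3.43q = 146.69 - 4.19q → q_m = 15.9633.
Social marginal cost = private MC + MEC = 34.20 + 4.18q.
Set SMC = demand: 34.20 + 4.18q = 146.69 - 4.19q → q* = 13.4397.
The welfare-loss triangle has base |q_m − q*| and height MEC(q_m) (the vertical gap between SMC and demand is zero at q* and MEC at q_m).
DWL = ½ × 2.5236 × 21.1224 = 26.6522.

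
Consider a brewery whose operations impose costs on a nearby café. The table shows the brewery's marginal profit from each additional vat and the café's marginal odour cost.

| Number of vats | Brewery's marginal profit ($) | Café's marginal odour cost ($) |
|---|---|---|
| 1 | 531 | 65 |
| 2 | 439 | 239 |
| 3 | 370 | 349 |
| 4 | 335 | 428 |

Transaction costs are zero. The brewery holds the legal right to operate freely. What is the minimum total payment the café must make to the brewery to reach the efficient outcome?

Left alone the brewery would choose level 4 (marginal profit stays positive).
Efficient level: k* = 3 (marginal profit ≥ marginal odour cost through 3).
The café must at least cover the brewery's forgone profit from cutting 4→3: 335 = 335.

$335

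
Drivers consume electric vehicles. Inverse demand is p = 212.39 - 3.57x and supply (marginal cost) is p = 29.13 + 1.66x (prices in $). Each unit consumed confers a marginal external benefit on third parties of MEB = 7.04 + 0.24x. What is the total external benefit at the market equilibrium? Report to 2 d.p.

Market equilibrium (private): 29.13 + 1.66x = 212.39 - 3.57x → x_m = 35.0402.
Total external benefit = ∫₀^{x_m} (7.04 + 0.24x) dx = 7.04×35.0402 + ½×0.24×35.0402² = 394.0209.

$394.02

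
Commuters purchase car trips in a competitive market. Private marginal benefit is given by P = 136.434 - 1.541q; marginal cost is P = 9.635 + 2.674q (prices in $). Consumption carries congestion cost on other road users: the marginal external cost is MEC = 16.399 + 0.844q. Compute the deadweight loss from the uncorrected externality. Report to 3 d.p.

DWL = $172.594

Market equilibrium (private): 9.635 + 2.674q = 136.434 - 1.541q → q_m = 30.0828.
Social marginal benefit = demand − MEC = 120.035 - 2.385q.
Set SMB = MC: 120.035 - 2.385q = 9.635 + 2.674q → q* = 21.8225.
The welfare-loss triangle has base |q_m − q*| and height MEC(q_m) (the vertical gap between SMB and MC is zero at q* and MEC at q_m).
DWL = ½ × 8.2603 × 41.7889 = 172.5944.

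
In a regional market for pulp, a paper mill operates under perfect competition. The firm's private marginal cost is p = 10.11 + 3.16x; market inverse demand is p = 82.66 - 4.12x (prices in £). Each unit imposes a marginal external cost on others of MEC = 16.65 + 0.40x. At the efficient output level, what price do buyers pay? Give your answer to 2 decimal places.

P = £52.67

Social marginal cost = private MC + MEC = 26.76 + 3.56x.
Set SMC = demand: 26.76 + 3.56x = 82.66 - 4.12x → x* = 7.2786.
Consumer price on the demand curve at x*: 82.66 − 4.12×7.2786 = 52.6722.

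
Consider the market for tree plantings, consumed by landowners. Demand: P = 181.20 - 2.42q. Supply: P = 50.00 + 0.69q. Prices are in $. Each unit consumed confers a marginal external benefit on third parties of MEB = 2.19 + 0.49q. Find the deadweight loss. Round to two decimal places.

DWL = $99.74

Market equilibrium (private): 50.00 + 0.69q = 181.20 - 2.42q → q_m = 42.1865.
Social marginal benefit = demand + MEB = 183.39 - 1.93q.
Set SMB = MC: 183.39 - 1.93q = 50.00 + 0.69q → q* = 50.9122.
Between q* and q_m the wedge SMB − MC runs linearly from 0 to MEB(q_m), so the loss is a triangle.
DWL = ½ × 8.7257 × 22.8614 = 99.7409.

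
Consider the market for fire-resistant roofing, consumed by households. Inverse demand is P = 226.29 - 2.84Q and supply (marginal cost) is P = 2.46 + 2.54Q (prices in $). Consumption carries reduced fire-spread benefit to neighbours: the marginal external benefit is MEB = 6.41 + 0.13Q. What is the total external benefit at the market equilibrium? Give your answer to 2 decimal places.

$379.19

Market equilibrium (private): 2.46 + 2.54Q = 226.29 - 2.84Q → Q_m = 41.6041.
Total external benefit = ∫₀^{Q_m} (6.41 + 0.13Q) dQ = 6.41×41.6041 + ½×0.13×41.6041² = 379.1909.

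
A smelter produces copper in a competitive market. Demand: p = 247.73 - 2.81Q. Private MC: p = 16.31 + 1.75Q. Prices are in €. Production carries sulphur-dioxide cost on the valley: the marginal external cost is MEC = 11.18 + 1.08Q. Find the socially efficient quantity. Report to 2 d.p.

Q* = 39.05

Social marginal cost = private MC + MEC = 27.49 + 2.83Q.
Set SMC = demand: 27.49 + 2.83Q = 247.73 - 2.81Q → Q* = 39.0496.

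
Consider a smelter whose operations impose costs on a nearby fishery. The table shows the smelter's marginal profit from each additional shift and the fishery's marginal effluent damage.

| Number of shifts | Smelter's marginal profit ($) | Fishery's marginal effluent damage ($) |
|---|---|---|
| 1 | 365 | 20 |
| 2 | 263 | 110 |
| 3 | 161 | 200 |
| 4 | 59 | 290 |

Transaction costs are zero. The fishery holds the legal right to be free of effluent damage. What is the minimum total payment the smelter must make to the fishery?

Efficient level: marginal profit ≥ marginal effluent damage through level 2, so k* = 2.
With the fishery holding the right, the smelter must at least compensate total damage at k*: 20 + 110 = 130.

$130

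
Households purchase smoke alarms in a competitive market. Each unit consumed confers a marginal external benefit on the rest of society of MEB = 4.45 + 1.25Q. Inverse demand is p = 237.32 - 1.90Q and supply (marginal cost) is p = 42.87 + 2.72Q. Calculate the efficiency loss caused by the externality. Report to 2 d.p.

Market equilibrium (private): 42.87 + 2.72Q = 237.32 - 1.90Q → Q_m = 42.0887.
Social marginal benefit = demand + MEB = 241.77 - 0.65Q.
Set SMB = MC: 241.77 - 0.65Q = 42.87 + 2.72Q → Q* = 59.0208.
Between Q* and Q_m the wedge SMB − MC runs linearly from 0 to MEB(Q_m), so the loss is a triangle.
DWL = ½ × 16.9321 × 57.0609 = 483.0804.

DWL = 483.08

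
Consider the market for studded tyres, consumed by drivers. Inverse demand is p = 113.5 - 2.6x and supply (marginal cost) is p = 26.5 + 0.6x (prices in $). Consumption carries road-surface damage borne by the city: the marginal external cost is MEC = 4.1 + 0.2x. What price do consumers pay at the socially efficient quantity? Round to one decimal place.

Social marginal benefit = demand − MEC = 109.4 - 2.8x.
Set SMB = MC: 109.4 - 2.8x = 26.5 + 0.6x → x* = 24.3824.
Consumer price on the demand curve at x*: 113.5 − 2.6×24.3824 = 50.1058.

P = $50.1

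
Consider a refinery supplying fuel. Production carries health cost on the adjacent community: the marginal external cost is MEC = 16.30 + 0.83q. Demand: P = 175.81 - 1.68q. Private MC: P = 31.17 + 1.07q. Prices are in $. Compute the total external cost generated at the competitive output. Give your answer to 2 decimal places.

Market equilibrium (private): 31.17 + 1.07q = 175.81 - 1.68q → q_m = 52.5964.
Total external cost = ∫₀^{q_m} (16.30 + 0.83q) dq = 16.30×52.5964 + ½×0.83×52.5964² = 2005.3696.

$2005.37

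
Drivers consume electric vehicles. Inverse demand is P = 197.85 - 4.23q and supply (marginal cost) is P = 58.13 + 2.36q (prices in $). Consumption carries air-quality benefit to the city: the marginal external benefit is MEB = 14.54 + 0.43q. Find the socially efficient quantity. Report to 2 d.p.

q* = 25.04

Social marginal benefit = demand + MEB = 212.39 - 3.80q.
Set SMB = MC: 212.39 - 3.80q = 58.13 + 2.36q → q* = 25.0422.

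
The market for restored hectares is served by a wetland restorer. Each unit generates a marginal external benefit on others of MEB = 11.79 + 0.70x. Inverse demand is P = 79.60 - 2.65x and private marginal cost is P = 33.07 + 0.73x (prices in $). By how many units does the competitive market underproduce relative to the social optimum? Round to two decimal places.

7.99 units

Market equilibrium (private): 33.07 + 0.73x = 79.60 - 2.65x → x_m = 13.7663.
Social marginal cost = private MC − MEB = 21.28 + 0.03x.
Set SMC = demand: 21.28 + 0.03x = 79.60 - 2.65x → x* = 21.7612.
Gap = |13.7663 − 21.7612| = 7.9949.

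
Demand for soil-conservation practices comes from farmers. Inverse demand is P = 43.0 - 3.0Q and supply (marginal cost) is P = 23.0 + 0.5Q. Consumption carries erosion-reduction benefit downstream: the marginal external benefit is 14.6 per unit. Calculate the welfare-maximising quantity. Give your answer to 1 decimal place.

Social marginal benefit = demand + MEB = 57.6 - 3.0Q.
Set SMB = MC: 57.6 - 3.0Q = 23.0 + 0.5Q → Q* = 9.8857.

Q* = 9.9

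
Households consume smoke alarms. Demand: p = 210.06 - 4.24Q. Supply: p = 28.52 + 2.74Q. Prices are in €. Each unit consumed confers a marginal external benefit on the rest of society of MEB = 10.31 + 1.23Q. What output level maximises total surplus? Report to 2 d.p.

Social marginal benefit = demand + MEB = 220.37 - 3.01Q.
Set SMB = MC: 220.37 - 3.01Q = 28.52 + 2.74Q → Q* = 33.3652.

Q* = 33.37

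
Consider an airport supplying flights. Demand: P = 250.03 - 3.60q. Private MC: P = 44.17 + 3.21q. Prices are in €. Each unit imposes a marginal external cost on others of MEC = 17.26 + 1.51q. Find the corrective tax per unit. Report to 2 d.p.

Social marginal cost = private MC + MEC = 61.43 + 4.72q.
Set SMC = demand: 61.43 + 4.72q = 250.03 - 3.60q → q* = 22.6683.
The Pigouvian tax equals MEC at q*: 17.26 + 1.51×22.6683 = 51.4891.

tax = €51.49 per unit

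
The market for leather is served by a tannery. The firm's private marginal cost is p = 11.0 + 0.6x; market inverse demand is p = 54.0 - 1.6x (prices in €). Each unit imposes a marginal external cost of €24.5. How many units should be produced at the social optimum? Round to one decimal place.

x* = 8.4

Social marginal cost = private MC + MEC = 35.5 + 0.6x.
Set SMC = demand: 35.5 + 0.6x = 54.0 - 1.6x → x* = 8.4091.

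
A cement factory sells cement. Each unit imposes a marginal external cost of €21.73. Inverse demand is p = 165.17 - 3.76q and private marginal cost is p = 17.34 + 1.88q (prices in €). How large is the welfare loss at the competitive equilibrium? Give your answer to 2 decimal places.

DWL = €41.86

Market equilibrium (private): 17.34 + 1.88q = 165.17 - 3.76q → q_m = 26.2110.
Social marginal cost = private MC + MEC = 39.07 + 1.88q.
Set SMC = demand: 39.07 + 1.88q = 165.17 - 3.76q → q* = 22.3582.
Height of the DWL triangle at q_m is SMC(q_m) − demand(q_m) = MEC(q_m) = 21.7300.
DWL = ½ × 3.8528 × 21.7300 = 41.8607.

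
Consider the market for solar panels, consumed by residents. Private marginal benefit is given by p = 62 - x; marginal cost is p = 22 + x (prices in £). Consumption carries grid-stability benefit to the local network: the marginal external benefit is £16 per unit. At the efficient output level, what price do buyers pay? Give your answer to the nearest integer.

P = £34

Social marginal benefit = demand + MEB = 78 - x.
Set SMB = MC: 78 - x = 22 + x → x* = 28.0000.
Consumer price on the demand curve at x*: 62 − 1×28.0000 = 34.0000.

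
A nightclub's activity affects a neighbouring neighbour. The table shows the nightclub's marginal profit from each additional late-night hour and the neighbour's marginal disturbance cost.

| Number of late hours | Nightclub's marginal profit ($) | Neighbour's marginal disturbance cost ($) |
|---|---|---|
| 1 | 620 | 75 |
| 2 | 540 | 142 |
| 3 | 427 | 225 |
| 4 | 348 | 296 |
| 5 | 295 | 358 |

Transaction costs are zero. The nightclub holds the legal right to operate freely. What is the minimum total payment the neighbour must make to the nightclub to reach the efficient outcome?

$295

Left alone the nightclub would choose level 5 (marginal profit stays positive).
Efficient level: k* = 4 (marginal profit ≥ marginal disturbance cost through 4).
The neighbour must at least cover the nightclub's forgone profit from cutting 5→4: 295 = 295.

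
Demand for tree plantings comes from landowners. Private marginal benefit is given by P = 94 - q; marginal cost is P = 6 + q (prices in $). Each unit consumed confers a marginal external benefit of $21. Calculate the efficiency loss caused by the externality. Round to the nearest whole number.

Market equilibrium (private): 6 + q = 94 - q → q_m = 44.0000.
Social marginal benefit = demand + MEB = 115 - q.
Set SMB = MC: 115 - q = 6 + q → q* = 54.5000.
The loss is the area between SMB and MC from q* to q_m; with linear curves that's a triangle of height MEB(q_m).
DWL = ½ × 10.5000 × 21.0000 = 110.2500.

DWL = $110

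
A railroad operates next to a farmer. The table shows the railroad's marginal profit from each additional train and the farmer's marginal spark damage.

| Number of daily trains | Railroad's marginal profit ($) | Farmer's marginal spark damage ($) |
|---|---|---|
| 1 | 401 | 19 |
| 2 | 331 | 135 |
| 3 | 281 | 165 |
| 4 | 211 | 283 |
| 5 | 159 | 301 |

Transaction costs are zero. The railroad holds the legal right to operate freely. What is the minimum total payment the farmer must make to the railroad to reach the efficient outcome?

Left alone the railroad would choose level 5 (marginal profit stays positive).
Efficient level: k* = 3 (marginal profit ≥ marginal spark damage through 3).
The farmer must at least cover the railroad's forgone profit from cutting 5→3: 211 + 159 = 370.

$370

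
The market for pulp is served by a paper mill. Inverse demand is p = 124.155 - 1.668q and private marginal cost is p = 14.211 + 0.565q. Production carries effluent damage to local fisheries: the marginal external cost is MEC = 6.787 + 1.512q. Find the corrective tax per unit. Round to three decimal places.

Social marginal cost = private MC + MEC = 20.998 + 2.077q.
Set SMC = demand: 20.998 + 2.077q = 124.155 - 1.668q → q* = 27.5453.
The Pigouvian tax equals MEC at q*: 6.787 + 1.512×27.5453 = 48.4355.

tax = 48.435 per unit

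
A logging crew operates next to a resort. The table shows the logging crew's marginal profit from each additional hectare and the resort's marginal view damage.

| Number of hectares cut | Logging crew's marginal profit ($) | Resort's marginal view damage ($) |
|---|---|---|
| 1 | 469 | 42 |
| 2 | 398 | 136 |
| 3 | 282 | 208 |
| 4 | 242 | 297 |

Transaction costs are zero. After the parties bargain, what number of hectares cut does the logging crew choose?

Bargaining reaches the level where marginal profit last exceeds marginal view damage.
That holds through level 3 (282 ≥ 208) but not at 4 (242 < 297).

3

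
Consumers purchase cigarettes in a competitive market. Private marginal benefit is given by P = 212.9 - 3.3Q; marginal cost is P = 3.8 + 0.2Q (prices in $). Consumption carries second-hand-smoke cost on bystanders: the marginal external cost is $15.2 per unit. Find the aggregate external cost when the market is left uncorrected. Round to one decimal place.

$908.1

Market equilibrium (private): 3.8 + 0.2Q = 212.9 - 3.3Q → Q_m = 59.7429.
Total external cost = MEC × Q_m = 15.2 × 59.7429 = 908.0921.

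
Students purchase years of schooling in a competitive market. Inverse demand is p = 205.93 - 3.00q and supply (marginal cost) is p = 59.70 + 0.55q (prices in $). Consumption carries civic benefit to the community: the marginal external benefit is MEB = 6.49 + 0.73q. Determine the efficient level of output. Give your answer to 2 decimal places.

Social marginal benefit = demand + MEB = 212.42 - 2.27q.
Set SMB = MC: 212.42 - 2.27q = 59.70 + 0.55q → q* = 54.1560.

q* = 54.16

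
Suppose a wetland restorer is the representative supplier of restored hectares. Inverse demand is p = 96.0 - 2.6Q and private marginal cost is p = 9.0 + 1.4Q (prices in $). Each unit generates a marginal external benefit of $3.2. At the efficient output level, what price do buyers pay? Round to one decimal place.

Social marginal cost = private MC − MEB = 5.8 + 1.4Q.
Set SMC = demand: 5.8 + 1.4Q = 96.0 - 2.6Q → Q* = 22.5500.
Consumer price on the demand curve at Q*: 96.0 − 2.6×22.5500 = 37.3700.

P = $37.4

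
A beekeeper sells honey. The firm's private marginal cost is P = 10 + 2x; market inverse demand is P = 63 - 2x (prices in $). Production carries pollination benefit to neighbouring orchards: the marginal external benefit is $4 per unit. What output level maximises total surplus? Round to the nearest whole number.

Social marginal cost = private MC − MEB = 6 + 2x.
Set SMC = demand: 6 + 2x = 63 - 2x → x* = 14.2500.

x* = 14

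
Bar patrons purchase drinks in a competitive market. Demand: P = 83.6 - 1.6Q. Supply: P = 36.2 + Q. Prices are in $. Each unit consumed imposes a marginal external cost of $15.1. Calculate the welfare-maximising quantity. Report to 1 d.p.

Q* = 12.4

Social marginal benefit = demand − MEC = 68.5 - 1.6Q.
Set SMB = MC: 68.5 - 1.6Q = 36.2 + Q → Q* = 12.4231.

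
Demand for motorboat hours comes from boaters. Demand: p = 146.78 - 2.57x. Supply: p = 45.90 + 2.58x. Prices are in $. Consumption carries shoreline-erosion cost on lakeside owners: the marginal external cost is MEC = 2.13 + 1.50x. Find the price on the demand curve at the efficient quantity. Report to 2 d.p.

Social marginal benefit = demand − MEC = 144.65 - 4.07x.
Set SMB = MC: 144.65 - 4.07x = 45.90 + 2.58x → x* = 14.8496.
Consumer price on the demand curve at x*: 146.78 − 2.57×14.8496 = 108.6165.

P = $108.62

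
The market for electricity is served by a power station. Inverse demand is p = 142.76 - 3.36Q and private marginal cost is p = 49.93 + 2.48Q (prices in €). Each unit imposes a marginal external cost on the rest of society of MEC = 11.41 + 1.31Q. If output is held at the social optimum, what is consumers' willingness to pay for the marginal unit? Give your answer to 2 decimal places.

Social marginal cost = private MC + MEC = 61.34 + 3.79Q.
Set SMC = demand: 61.34 + 3.79Q = 142.76 - 3.36Q → Q* = 11.3874.
Consumer price on the demand curve at Q*: 142.76 − 3.36×11.3874 = 104.4983.

P = €104.50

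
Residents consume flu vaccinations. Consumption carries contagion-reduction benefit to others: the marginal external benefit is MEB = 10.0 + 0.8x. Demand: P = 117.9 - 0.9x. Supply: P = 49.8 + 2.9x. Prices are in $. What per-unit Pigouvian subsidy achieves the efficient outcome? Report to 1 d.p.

subsidy = $30.8 per unit

Social marginal benefit = demand + MEB = 127.9 - 0.1x.
Set SMB = MC: 127.9 - 0.1x = 49.8 + 2.9x → x* = 26.0333.
The Pigouvian subsidy equals MEB at x*: 10.0 + 0.8×26.0333 = 30.8266.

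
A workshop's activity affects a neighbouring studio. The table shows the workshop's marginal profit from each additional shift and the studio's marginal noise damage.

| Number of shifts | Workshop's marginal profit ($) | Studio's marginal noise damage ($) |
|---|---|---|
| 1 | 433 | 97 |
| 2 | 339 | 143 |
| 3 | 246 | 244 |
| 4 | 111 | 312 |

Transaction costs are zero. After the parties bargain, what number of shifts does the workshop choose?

3

Bargaining reaches the level where marginal profit last exceeds marginal noise damage.
That holds through level 3 (246 ≥ 244) but not at 4 (111 < 312).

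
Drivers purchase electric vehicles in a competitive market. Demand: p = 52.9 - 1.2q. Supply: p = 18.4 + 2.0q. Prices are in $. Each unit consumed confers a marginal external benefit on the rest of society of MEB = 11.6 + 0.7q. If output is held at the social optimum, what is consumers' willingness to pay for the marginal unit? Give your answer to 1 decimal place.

P = $30.8

Social marginal benefit = demand + MEB = 64.5 - 0.5q.
Set SMB = MC: 64.5 - 0.5q = 18.4 + 2.0q → q* = 18.4400.
Consumer price on the demand curve at q*: 52.9 − 1.2×18.4400 = 30.7720.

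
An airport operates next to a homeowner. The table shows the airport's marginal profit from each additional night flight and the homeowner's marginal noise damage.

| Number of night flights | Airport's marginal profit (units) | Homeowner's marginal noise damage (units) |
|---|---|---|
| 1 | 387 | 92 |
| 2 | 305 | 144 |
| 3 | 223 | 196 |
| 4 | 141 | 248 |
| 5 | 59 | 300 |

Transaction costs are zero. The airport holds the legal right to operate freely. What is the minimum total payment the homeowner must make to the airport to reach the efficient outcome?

200

Left alone the airport would choose level 5 (marginal profit stays positive).
Efficient level: k* = 3 (marginal profit ≥ marginal noise damage through 3).
The homeowner must at least cover the airport's forgone profit from cutting 5→3: 141 + 59 = 200.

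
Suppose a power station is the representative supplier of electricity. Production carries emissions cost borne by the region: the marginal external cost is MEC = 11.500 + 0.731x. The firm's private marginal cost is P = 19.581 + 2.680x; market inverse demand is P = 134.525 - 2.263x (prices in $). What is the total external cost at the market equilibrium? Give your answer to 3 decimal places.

$465.062

Market equilibrium (private): 19.581 + 2.680x = 134.525 - 2.263x → x_m = 23.2539.
Total external cost = ∫₀^{x_m} (11.500 + 0.731x) dx = 11.500×23.2539 + ½×0.731×23.2539² = 465.0617.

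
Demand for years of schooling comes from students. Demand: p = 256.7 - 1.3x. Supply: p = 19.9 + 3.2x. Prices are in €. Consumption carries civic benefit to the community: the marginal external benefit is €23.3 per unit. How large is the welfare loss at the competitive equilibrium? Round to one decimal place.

DWL = €60.3

Market equilibrium (private): 19.9 + 3.2x = 256.7 - 1.3x → x_m = 52.6222.
Social marginal benefit = demand + MEB = 280.0 - 1.3x.
Set SMB = MC: 280.0 - 1.3x = 19.9 + 3.2x → x* = 57.8000.
Height of the DWL triangle at x_m is SMB(x_m) − MC(x_m) = MEB(x_m) = 23.3000.
DWL = ½ × 5.1778 × 23.3000 = 60.3214.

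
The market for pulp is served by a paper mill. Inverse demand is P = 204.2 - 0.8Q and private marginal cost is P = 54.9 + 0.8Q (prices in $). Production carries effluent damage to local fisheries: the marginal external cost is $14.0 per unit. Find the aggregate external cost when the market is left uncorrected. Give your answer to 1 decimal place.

$1306.4

Market equilibrium (private): 54.9 + 0.8Q = 204.2 - 0.8Q → Q_m = 93.3125.
Total external cost = MEC × Q_m = 14.0 × 93.3125 = 1306.3750.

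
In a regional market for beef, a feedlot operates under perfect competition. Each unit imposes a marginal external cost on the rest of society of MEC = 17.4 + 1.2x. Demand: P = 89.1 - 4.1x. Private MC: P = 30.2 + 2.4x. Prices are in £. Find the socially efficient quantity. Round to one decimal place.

Social marginal cost = private MC + MEC = 47.6 + 3.6x.
Set SMC = demand: 47.6 + 3.6x = 89.1 - 4.1x → x* = 5.3896.

x* = 5.4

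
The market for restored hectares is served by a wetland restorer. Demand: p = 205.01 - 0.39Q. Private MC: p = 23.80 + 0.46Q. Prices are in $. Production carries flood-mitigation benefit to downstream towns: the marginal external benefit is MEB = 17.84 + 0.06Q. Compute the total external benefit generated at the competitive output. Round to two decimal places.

Market equilibrium (private): 23.80 + 0.46Q = 205.01 - 0.39Q → Q_m = 213.1882.
Total external benefit = ∫₀^{Q_m} (17.84 + 0.06Q) dQ = 17.84×213.1882 + ½×0.06×213.1882² = 5166.7537.

$5166.75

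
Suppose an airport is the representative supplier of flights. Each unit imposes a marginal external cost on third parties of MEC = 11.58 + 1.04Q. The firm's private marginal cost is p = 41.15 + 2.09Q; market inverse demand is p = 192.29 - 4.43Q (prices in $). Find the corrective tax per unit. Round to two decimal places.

Social marginal cost = private MC + MEC = 52.73 + 3.13Q.
Set SMC = demand: 52.73 + 3.13Q = 192.29 - 4.43Q → Q* = 18.4603.
The Pigouvian tax equals MEC at Q*: 11.58 + 1.04×18.4603 = 30.7787.

tax = $30.78 per unit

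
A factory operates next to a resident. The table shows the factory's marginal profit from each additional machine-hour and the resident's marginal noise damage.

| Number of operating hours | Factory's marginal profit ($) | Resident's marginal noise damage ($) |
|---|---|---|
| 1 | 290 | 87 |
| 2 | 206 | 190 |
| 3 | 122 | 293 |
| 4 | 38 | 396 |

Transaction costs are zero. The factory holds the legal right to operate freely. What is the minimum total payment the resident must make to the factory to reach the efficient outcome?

Left alone the factory would choose level 4 (marginal profit stays positive).
Efficient level: k* = 2 (marginal profit ≥ marginal noise damage through 2).
The resident must at least cover the factory's forgone profit from cutting 4→2: 122 + 38 = 160.

$160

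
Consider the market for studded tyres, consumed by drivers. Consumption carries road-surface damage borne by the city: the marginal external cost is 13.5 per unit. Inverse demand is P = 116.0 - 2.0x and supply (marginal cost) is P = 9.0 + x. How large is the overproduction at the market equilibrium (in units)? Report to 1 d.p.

4.5 units

Market equilibrium (private): 9.0 + x = 116.0 - 2.0x → x_m = 35.6667.
Social marginal benefit = demand − MEC = 102.5 - 2.0x.
Set SMB = MC: 102.5 - 2.0x = 9.0 + x → x* = 31.1667.
Gap = |35.6667 − 31.1667| = 4.5000.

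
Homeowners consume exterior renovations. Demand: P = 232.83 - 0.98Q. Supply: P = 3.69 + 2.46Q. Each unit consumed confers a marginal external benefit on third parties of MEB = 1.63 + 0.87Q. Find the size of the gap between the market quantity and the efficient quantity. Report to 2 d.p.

Market equilibrium (private): 3.69 + 2.46Q = 232.83 - 0.98Q → Q_m = 66.6105.
Social marginal benefit = demand + MEB = 234.46 - 0.11Q.
Set SMB = MC: 234.46 - 0.11Q = 3.69 + 2.46Q → Q* = 89.7938.
Gap = |66.6105 − 89.7938| = 23.1833.

23.18 units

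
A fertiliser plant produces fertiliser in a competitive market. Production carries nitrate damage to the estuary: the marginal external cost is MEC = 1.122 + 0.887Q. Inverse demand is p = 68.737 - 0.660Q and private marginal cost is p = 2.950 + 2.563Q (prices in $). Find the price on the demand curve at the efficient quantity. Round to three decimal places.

P = $58.353

Social marginal cost = private MC + MEC = 4.072 + 3.450Q.
Set SMC = demand: 4.072 + 3.450Q = 68.737 - 0.660Q → Q* = 15.7336.
Consumer price on the demand curve at Q*: 68.737 − 0.660×15.7336 = 58.3528.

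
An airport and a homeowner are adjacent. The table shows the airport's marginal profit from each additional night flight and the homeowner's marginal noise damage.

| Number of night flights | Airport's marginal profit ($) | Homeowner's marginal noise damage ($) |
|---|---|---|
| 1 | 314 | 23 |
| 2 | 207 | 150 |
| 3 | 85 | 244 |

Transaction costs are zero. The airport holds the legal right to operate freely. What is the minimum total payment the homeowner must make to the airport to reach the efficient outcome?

Left alone the airport would choose level 3 (marginal profit stays positive).
Efficient level: k* = 2 (marginal profit ≥ marginal noise damage through 2).
The homeowner must at least cover the airport's forgone profit from cutting 3→2: 85 = 85.

$85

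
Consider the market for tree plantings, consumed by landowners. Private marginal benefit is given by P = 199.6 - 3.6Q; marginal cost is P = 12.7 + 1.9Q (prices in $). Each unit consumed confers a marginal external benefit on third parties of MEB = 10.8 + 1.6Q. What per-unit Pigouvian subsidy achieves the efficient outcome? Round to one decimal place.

Social marginal benefit = demand + MEB = 210.4 - 2.0Q.
Set SMB = MC: 210.4 - 2.0Q = 12.7 + 1.9Q → Q* = 50.6923.
The Pigouvian subsidy equals MEB at Q*: 10.8 + 1.6×50.6923 = 91.9077.

subsidy = $91.9 per unit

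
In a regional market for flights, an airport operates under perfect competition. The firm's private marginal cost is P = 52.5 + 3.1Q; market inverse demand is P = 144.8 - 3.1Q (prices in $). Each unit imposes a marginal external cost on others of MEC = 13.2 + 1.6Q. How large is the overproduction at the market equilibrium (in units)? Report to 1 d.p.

4.7 units

Market equilibrium (private): 52.5 + 3.1Q = 144.8 - 3.1Q → Q_m = 14.8871.
Social marginal cost = private MC + MEC = 65.7 + 4.7Q.
Set SMC = demand: 65.7 + 4.7Q = 144.8 - 3.1Q → Q* = 10.1410.
Gap = |14.8871 − 10.1410| = 4.7461.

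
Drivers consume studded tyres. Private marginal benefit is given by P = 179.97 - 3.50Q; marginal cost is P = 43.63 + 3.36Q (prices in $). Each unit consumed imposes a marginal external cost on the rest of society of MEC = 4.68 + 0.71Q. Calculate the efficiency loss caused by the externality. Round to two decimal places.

DWL = $23.32

Market equilibrium (private): 43.63 + 3.36Q = 179.97 - 3.50Q → Q_m = 19.8746.
Social marginal benefit = demand − MEC = 175.29 - 4.21Q.
Set SMB = MC: 175.29 - 4.21Q = 43.63 + 3.36Q → Q* = 17.3923.
Between Q* and Q_m the wedge MC − SMB runs linearly from 0 to MEC(Q_m), so the loss is a triangle.
DWL = ½ × 2.4823 × 18.7910 = 23.3224.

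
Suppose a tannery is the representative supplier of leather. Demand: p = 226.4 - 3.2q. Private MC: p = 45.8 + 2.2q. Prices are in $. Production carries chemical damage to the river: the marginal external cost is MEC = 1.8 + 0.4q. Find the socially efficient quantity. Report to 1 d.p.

Social marginal cost = private MC + MEC = 47.6 + 2.6q.
Set SMC = demand: 47.6 + 2.6q = 226.4 - 3.2q → q* = 30.8276.

q* = 30.8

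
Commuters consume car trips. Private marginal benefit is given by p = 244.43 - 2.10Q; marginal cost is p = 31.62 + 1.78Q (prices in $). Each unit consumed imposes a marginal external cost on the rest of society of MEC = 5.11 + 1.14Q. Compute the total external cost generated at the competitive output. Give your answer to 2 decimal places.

Market equilibrium (private): 31.62 + 1.78Q = 244.43 - 2.10Q → Q_m = 54.8479.
Total external cost = ∫₀^{Q_m} (5.11 + 1.14Q) dQ = 5.11×54.8479 + ½×1.14×54.8479² = 1994.9993.

$1995.00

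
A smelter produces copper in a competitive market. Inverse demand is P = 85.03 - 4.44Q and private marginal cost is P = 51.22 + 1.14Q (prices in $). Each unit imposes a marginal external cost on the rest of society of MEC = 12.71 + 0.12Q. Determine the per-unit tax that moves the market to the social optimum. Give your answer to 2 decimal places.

tax = $13.15 per unit

Social marginal cost = private MC + MEC = 63.93 + 1.26Q.
Set SMC = demand: 63.93 + 1.26Q = 85.03 - 4.44Q → Q* = 3.7018.
The Pigouvian tax equals MEC at Q*: 12.71 + 0.12×3.7018 = 13.1542.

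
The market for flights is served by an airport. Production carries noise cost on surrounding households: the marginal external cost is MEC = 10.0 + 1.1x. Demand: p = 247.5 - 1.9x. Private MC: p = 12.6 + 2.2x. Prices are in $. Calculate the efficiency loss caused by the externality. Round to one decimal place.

Market equilibrium (private): 12.6 + 2.2x = 247.5 - 1.9x → x_m = 57.2927.
Social marginal cost = private MC + MEC = 22.6 + 3.3x.
Set SMC = demand: 22.6 + 3.3x = 247.5 - 1.9x → x* = 43.2500.
Between x* and x_m the wedge SMC − demand runs linearly from 0 to MEC(x_m), so the loss is a triangle.
DWL = ½ × 14.0427 × 73.0220 = 512.7130.

DWL = $512.7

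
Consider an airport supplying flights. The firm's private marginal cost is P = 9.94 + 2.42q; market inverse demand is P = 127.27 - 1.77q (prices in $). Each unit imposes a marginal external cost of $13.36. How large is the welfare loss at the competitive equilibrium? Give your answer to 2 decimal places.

DWL = $21.30

Market equilibrium (private): 9.94 + 2.42q = 127.27 - 1.77q → q_m = 28.0024.
Social marginal cost = private MC + MEC = 23.30 + 2.42q.
Set SMC = demand: 23.30 + 2.42q = 127.27 - 1.77q → q* = 24.8138.
Between q* and q_m the wedge SMC − demand runs linearly from 0 to MEC(q_m), so the loss is a triangle.
DWL = ½ × 3.1886 × 13.3600 = 21.2998.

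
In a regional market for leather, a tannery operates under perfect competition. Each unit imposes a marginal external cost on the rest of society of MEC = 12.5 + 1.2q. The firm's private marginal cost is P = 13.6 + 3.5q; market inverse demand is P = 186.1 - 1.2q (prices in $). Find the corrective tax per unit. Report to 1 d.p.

tax = $45.0 per unit

Social marginal cost = private MC + MEC = 26.1 + 4.7q.
Set SMC = demand: 26.1 + 4.7q = 186.1 - 1.2q → q* = 27.1186.
The Pigouvian tax equals MEC at q*: 12.5 + 1.2×27.1186 = 45.0423.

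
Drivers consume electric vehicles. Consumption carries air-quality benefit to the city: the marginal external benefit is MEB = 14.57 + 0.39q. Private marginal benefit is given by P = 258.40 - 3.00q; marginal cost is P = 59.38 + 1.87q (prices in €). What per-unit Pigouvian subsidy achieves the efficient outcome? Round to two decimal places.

subsidy = €33.16 per unit

Social marginal benefit = demand + MEB = 272.97 - 2.61q.
Set SMB = MC: 272.97 - 2.61q = 59.38 + 1.87q → q* = 47.6763.
The Pigouvian subsidy equals MEB at q*: 14.57 + 0.39×47.6763 = 33.1638.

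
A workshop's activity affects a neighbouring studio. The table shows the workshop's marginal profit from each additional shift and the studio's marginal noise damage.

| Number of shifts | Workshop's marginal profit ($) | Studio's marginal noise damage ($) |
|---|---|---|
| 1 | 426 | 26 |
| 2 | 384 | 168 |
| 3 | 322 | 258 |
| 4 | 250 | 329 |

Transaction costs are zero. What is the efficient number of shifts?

3

Bargaining reaches the level where marginal profit last exceeds marginal noise damage.
That holds through level 3 (322 ≥ 258) but not at 4 (250 < 329).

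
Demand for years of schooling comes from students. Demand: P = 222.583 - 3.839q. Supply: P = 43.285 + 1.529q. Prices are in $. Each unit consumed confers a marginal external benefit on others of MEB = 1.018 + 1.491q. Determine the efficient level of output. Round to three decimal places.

q* = 46.509

Social marginal benefit = demand + MEB = 223.601 - 2.348q.
Set SMB = MC: 223.601 - 2.348q = 43.285 + 1.529q → q* = 46.5092.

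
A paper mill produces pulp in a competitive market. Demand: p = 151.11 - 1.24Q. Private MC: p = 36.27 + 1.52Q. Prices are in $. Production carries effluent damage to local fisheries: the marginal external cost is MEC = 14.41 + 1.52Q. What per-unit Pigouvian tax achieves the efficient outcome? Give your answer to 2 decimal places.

Social marginal cost = private MC + MEC = 50.68 + 3.04Q.
Set SMC = demand: 50.68 + 3.04Q = 151.11 - 1.24Q → Q* = 23.4650.
The Pigouvian tax equals MEC at Q*: 14.41 + 1.52×23.4650 = 50.0768.

tax = $50.08 per unit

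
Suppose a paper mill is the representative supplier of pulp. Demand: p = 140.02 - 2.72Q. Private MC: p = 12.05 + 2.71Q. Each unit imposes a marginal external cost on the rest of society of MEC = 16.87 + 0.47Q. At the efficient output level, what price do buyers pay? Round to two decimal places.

P = 88.80

Social marginal cost = private MC + MEC = 28.92 + 3.18Q.
Set SMC = demand: 28.92 + 3.18Q = 140.02 - 2.72Q → Q* = 18.8305.
Consumer price on the demand curve at Q*: 140.02 − 2.72×18.8305 = 88.8010.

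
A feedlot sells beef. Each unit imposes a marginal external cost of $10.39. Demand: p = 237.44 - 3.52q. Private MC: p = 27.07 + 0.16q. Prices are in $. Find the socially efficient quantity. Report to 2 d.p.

Social marginal cost = private MC + MEC = 37.46 + 0.16q.
Set SMC = demand: 37.46 + 0.16q = 237.44 - 3.52q → q* = 54.3424.

q* = 54.34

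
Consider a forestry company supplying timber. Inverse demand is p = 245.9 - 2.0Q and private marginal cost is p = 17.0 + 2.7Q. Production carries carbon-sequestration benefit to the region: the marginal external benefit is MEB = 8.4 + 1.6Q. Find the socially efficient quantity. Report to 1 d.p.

Social marginal cost = private MC − MEB = 8.6 + 1.1Q.
Set SMC = demand: 8.6 + 1.1Q = 245.9 - 2.0Q → Q* = 76.5484.

Q* = 76.5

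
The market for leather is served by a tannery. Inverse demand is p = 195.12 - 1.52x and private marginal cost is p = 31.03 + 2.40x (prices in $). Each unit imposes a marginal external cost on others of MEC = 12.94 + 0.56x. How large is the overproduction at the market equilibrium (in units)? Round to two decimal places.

8.12 units

Market equilibrium (private): 31.03 + 2.40x = 195.12 - 1.52x → x_m = 41.8597.
Social marginal cost = private MC + MEC = 43.97 + 2.96x.
Set SMC = demand: 43.97 + 2.96x = 195.12 - 1.52x → x* = 33.7388.
Gap = |41.8597 − 33.7388| = 8.1209.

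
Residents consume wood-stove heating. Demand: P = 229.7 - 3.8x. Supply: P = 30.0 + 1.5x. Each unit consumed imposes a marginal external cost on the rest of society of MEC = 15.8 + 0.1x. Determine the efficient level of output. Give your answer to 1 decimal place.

x* = 34.1

Social marginal benefit = demand − MEC = 213.9 - 3.9x.
Set SMB = MC: 213.9 - 3.9x = 30.0 + 1.5x → x* = 34.0556.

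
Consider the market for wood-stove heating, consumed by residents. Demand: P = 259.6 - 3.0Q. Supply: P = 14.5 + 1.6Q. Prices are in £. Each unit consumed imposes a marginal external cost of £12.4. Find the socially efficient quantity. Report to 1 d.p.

Social marginal benefit = demand − MEC = 247.2 - 3.0Q.
Set SMB = MC: 247.2 - 3.0Q = 14.5 + 1.6Q → Q* = 50.5870.

Q* = 50.6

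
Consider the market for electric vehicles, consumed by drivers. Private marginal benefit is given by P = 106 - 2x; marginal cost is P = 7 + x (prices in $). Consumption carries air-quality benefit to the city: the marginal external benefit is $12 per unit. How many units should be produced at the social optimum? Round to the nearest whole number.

Social marginal benefit = demand + MEB = 118 - 2x.
Set SMB = MC: 118 - 2x = 7 + x → x* = 37.0000.

x* = 37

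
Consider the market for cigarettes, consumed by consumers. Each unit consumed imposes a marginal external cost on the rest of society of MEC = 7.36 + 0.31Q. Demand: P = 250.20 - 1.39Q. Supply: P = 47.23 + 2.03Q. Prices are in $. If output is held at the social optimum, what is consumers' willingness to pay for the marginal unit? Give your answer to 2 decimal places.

Social marginal benefit = demand − MEC = 242.84 - 1.70Q.
Set SMB = MC: 242.84 - 1.70Q = 47.23 + 2.03Q → Q* = 52.4424.
Consumer price on the demand curve at Q*: 250.20 − 1.39×52.4424 = 177.3051.

P = $177.31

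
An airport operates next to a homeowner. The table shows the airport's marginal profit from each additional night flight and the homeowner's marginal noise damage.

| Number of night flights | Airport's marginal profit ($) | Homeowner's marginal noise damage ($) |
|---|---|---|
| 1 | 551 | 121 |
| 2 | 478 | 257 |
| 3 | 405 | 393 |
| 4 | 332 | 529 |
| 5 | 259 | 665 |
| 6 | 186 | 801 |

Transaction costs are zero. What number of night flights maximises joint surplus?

3

Bargaining reaches the level where marginal profit last exceeds marginal noise damage.
That holds through level 3 (405 ≥ 393) but not at 4 (332 < 529).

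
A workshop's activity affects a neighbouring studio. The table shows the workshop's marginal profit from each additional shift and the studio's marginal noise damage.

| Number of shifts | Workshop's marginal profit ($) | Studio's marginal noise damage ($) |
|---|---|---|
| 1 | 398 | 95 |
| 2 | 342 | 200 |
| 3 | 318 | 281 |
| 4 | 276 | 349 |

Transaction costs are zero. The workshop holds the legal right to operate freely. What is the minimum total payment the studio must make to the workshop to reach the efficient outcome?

Left alone the workshop would choose level 4 (marginal profit stays positive).
Efficient level: k* = 3 (marginal profit ≥ marginal noise damage through 3).
The studio must at least cover the workshop's forgone profit from cutting 4→3: 276 = 276.

$276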